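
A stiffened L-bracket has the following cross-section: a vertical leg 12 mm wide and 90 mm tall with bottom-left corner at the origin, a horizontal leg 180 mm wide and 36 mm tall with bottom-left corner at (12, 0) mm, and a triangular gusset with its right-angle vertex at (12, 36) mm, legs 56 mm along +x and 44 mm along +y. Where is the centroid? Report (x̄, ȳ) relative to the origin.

Part | A | x̄ᵢ | ȳᵢ | A·x̄ᵢ | A·ȳᵢ
vertical leg | 1080.00 | 6.00 | 45.00 | 6480.00 | 48600.00
horizontal leg | 6480.00 | 102.00 | 18.00 | 660960.00 | 116640.00
gusset | 1232.00 | 30.67 | 50.67 | 37781.33 | 62421.33
Σ | 8792.00 |  |  | 705221.33 | 227661.33
x̄ = 705221.33 / 8792.00 = 80.21 mm
ȳ = 227661.33 / 8792.00 = 25.89 mm

x̄ = 80.21 mm, ȳ = 25.89 mm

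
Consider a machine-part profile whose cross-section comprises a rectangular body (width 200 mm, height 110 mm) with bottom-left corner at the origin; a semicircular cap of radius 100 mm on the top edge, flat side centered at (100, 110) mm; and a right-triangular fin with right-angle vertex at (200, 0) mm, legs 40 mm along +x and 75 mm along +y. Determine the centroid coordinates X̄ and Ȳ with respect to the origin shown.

rectangular body: A = 200 × 110 = 22000.00, centroid at (100.00, 55.00).
semicircular top: A = ½π·100² = 15707.96, centroid at (100.00, 152.44).
triangular fin: A = ½·40·75 = 1500.00, centroid at (213.33, 25.00).
ΣA = 39207.96 mm²
ΣAX̄ = (22000.00)(100.00) + (15707.96)(100.00) + (1500.00)(213.33) = 4090796.33 mm³
ΣAȲ = (22000.00)(55.00) + (15707.96)(152.44) + (1500.00)(25.00) = 3642042.63 mm³
X̄ = 4090796.33 / 39207.96 = 104.34 mm
Ȳ = 3642042.63 / 39207.96 = 92.89 mm

X̄ = 104.34 mm, Ȳ = 92.89 mm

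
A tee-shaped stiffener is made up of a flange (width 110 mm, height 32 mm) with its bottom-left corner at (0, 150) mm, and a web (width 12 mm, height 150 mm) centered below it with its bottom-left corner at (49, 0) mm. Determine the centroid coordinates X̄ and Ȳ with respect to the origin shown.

web: A = 12 × 150 = 1800.00, centroid at (55.00, 75.00).
flange: A = 110 × 32 = 3520.00, centroid at (55.00, 166.00).
ΣA = 5320.00 mm²
ΣAX̄ = (1800.00)(55.00) + (3520.00)(55.00) = 292600.00 mm³
ΣAȲ = (1800.00)(75.00) + (3520.00)(166.00) = 719320.00 mm³
X̄ = 292600.00 / 5320.00 = 55.00 mm
Ȳ = 719320.00 / 5320.00 = 135.21 mm

X̄ = 55.00 mm, Ȳ = 135.21 mm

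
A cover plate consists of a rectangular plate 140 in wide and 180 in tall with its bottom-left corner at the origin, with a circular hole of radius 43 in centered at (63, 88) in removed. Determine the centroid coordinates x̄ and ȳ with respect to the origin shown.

x̄ = 72.10 in, ȳ = 90.60 in

plate: A = 140 × 180 = 25200.00, centroid at (70.00, 90.00).
hole: A = −π·43² = -5808.80, centroid at (63.00, 88.00).
ΣA = 19391.20 in², ΣAx̄ = 1398045.30 in³, ΣAȳ = 1756825.18 in³.
x̄ = 1398045.30/19391.20 = 72.10 in; ȳ = 1756825.18/19391.20 = 90.60 in.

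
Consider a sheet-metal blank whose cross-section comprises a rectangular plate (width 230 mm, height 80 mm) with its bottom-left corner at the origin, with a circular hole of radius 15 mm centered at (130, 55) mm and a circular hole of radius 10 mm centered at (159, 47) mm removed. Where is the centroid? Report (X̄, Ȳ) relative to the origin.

Part | A | x̄ᵢ | ȳᵢ | A·x̄ᵢ | A·ȳᵢ
plate | 18400.00 | 115.00 | 40.00 | 2116000.00 | 736000.00
hole 1 | -706.86 | 130.00 | 55.00 | -91891.59 | -38877.21
hole 2 | -314.16 | 159.00 | 47.00 | -49951.32 | -14765.49
Σ | 17378.98 |  |  | 1974157.09 | 682357.31
X̄ = 1974157.09 / 17378.98 = 113.59 mm
Ȳ = 682357.31 / 17378.98 = 39.26 mm

X̄ = 113.59 mm, Ȳ = 39.26 mm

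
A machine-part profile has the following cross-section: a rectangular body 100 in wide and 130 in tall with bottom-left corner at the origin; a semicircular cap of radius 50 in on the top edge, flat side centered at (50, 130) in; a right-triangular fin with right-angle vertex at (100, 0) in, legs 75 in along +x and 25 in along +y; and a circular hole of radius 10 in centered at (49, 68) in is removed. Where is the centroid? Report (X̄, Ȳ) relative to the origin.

X̄ = 54.02 in, Ȳ = 81.21 in

Part | A | x̄ᵢ | ȳᵢ | A·x̄ᵢ | A·ȳᵢ
rectangular body | 13000.00 | 50.00 | 65.00 | 650000.00 | 845000.00
semicircular top | 3926.99 | 50.00 | 151.22 | 196349.54 | 593842.14
triangular fin | 937.50 | 125.00 | 8.33 | 117187.50 | 7812.50
hole | -314.16 | 49.00 | 68.00 | -15393.80 | -21362.83
Σ | 17550.33 |  |  | 948143.24 | 1425291.81
X̄ = 948143.24 / 17550.33 = 54.02 in
Ȳ = 1425291.81 / 17550.33 = 81.21 in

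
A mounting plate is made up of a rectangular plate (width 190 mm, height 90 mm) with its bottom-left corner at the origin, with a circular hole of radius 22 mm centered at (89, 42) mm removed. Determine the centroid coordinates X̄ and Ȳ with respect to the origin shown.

X̄ = 95.59 mm, Ȳ = 45.29 mm

plate: A = 190 × 90 = 17100.00, centroid at (95.00, 45.00).
hole: A = −π·22² = -1520.53, centroid at (89.00, 42.00).
ΣA = 15579.47 mm²
ΣAX̄ = (17100.00)(95.00) + (-1520.53)(89.00) = 1489172.75 mm³
ΣAȲ = (17100.00)(45.00) + (-1520.53)(42.00) = 705637.70 mm³
X̄ = 1489172.75 / 15579.47 = 95.59 mm
Ȳ = 705637.70 / 15579.47 = 45.29 mm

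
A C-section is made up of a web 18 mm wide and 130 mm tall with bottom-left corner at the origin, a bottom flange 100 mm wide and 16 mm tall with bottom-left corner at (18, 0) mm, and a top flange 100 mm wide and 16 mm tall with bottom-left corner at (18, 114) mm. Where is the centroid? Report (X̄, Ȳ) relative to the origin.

web: A = 18 × 130 = 2340.00, centroid at (9.00, 65.00).
bottom flange: A = 100 × 16 = 1600.00, centroid at (68.00, 8.00).
top flange: A = 100 × 16 = 1600.00, centroid at (68.00, 122.00).
ΣA = 5540.00 mm², ΣAX̄ = 238660.00 mm³, ΣAȲ = 360100.00 mm³.
X̄ = 238660.00/5540.00 = 43.08 mm; Ȳ = 360100.00/5540.00 = 65.00 mm.

X̄ = 43.08 mm, Ȳ = 65.00 mm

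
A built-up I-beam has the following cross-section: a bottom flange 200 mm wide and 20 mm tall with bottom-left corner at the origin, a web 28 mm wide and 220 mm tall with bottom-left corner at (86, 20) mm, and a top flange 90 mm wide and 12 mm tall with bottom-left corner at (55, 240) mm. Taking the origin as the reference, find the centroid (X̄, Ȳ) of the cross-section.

X̄ = 100.00 mm, Ȳ = 98.44 mm

bottom flange: A = 200 × 20 = 4000.00, centroid at (100.00, 10.00).
web: A = 28 × 220 = 6160.00, centroid at (100.00, 130.00).
top flange: A = 90 × 12 = 1080.00, centroid at (100.00, 246.00).
ΣA = 11240.00 mm²
ΣAX̄ = (4000.00)(100.00) + (6160.00)(100.00) + (1080.00)(100.00) = 1124000.00 mm³
ΣAȲ = (4000.00)(10.00) + (6160.00)(130.00) + (1080.00)(246.00) = 1106480.00 mm³
X̄ = 1124000.00 / 11240.00 = 100.00 mm
Ȳ = 1106480.00 / 11240.00 = 98.44 mm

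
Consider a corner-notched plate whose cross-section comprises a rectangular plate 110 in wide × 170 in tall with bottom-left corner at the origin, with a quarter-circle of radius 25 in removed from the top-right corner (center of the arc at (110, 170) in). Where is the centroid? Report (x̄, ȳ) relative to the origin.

x̄ = 53.80 in, ȳ = 82.99 in

plate: A = 110 × 170 = 18700.00, centroid at (55.00, 85.00).
removed quarter-circle: A = −¼π·25² = -490.87, centroid at (99.39, 159.39).
ΣA = 18209.13 in²
ΣAx̄ = (18700.00)(55.00) + (-490.87)(99.39) = 979712.21 in³
ΣAȳ = (18700.00)(85.00) + (-490.87)(159.39) = 1511259.78 in³
x̄ = 979712.21 / 18209.13 = 53.80 in
ȳ = 1511259.78 / 18209.13 = 82.99 in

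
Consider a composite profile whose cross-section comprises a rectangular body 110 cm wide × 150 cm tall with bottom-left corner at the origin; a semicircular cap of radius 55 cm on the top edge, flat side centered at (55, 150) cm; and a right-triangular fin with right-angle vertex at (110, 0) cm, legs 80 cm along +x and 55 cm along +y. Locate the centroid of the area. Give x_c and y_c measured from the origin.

x_c = 62.66 cm, y_c = 89.61 cm

rectangular body: A = 110 × 150 = 16500.00, centroid at (55.00, 75.00).
semicircular top: A = ½π·55² = 4751.66, centroid at (55.00, 173.34).
triangular fin: A = ½·80·55 = 2200.00, centroid at (136.67, 18.33).
ΣA = 23451.66 cm², ΣAx_c = 1469507.91 cm³, ΣAy_c = 2101498.83 cm³.
x_c = 1469507.91/23451.66 = 62.66 cm; y_c = 2101498.83/23451.66 = 89.61 cm.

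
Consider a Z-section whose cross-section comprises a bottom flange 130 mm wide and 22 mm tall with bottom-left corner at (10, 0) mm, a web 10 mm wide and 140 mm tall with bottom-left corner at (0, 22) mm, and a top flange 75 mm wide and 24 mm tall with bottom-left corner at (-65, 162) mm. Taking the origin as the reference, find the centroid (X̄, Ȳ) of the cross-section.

X̄ = 28.38 mm, Ȳ = 78.13 mm

bottom flange: A = 130 × 22 = 2860.00, centroid at (75.00, 11.00).
web: A = 10 × 140 = 1400.00, centroid at (5.00, 92.00).
top flange: A = 75 × 24 = 1800.00, centroid at (-27.50, 174.00).
ΣA = 6060.00 mm²
ΣAX̄ = (2860.00)(75.00) + (1400.00)(5.00) + (1800.00)(-27.50) = 172000.00 mm³
ΣAȲ = (2860.00)(11.00) + (1400.00)(92.00) + (1800.00)(174.00) = 473460.00 mm³
X̄ = 172000.00 / 6060.00 = 28.38 mm
Ȳ = 473460.00 / 6060.00 = 78.13 mm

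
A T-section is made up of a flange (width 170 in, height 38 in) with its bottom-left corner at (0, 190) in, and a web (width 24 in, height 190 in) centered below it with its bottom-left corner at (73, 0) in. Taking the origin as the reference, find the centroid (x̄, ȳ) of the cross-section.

Part | A | x̄ᵢ | ȳᵢ | A·x̄ᵢ | A·ȳᵢ
web | 4560.00 | 85.00 | 95.00 | 387600.00 | 433200.00
flange | 6460.00 | 85.00 | 209.00 | 549100.00 | 1350140.00
Σ | 11020.00 |  |  | 936700.00 | 1783340.00
x̄ = 936700.00 / 11020.00 = 85.00 in
ȳ = 1783340.00 / 11020.00 = 161.83 in

x̄ = 85.00 in, ȳ = 161.83 in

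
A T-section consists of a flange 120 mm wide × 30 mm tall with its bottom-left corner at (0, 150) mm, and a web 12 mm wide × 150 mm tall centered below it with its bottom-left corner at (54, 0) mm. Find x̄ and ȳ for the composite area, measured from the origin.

Part | A | x̄ᵢ | ȳᵢ | A·x̄ᵢ | A·ȳᵢ
web | 1800.00 | 60.00 | 75.00 | 108000.00 | 135000.00
flange | 3600.00 | 60.00 | 165.00 | 216000.00 | 594000.00
Σ | 5400.00 |  |  | 324000.00 | 729000.00
x̄ = 324000.00 / 5400.00 = 60.00 mm
ȳ = 729000.00 / 5400.00 = 135.00 mm

x̄ = 60.00 mm, ȳ = 135.00 mm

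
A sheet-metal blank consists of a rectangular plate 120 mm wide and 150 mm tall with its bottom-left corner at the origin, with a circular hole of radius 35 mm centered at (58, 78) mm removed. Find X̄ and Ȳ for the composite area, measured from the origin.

plate: A = 120 × 150 = 18000.00, centroid at (60.00, 75.00).
hole: A = −π·35² = -3848.45, centroid at (58.00, 78.00).
ΣA = 14151.55 mm², ΣAX̄ = 856789.84 mm³, ΣAȲ = 1049820.82 mm³.
X̄ = 856789.84/14151.55 = 60.54 mm; Ȳ = 1049820.82/14151.55 = 74.18 mm.

X̄ = 60.54 mm, Ȳ = 74.18 mm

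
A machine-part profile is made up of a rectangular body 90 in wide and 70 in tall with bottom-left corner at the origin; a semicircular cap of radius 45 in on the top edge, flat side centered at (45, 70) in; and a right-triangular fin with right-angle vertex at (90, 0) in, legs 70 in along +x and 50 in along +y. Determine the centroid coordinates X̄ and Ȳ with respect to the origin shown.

X̄ = 55.65 in, Ȳ = 47.47 in

rectangular body: A = 90 × 70 = 6300.00, centroid at (45.00, 35.00).
semicircular top: A = ½π·45² = 3180.86, centroid at (45.00, 89.10).
triangular fin: A = ½·70·50 = 1750.00, centroid at (113.33, 16.67).
ΣA = 11230.86 in²
ΣAX̄ = (6300.00)(45.00) + (3180.86)(45.00) + (1750.00)(113.33) = 624972.15 in³
ΣAȲ = (6300.00)(35.00) + (3180.86)(89.10) + (1750.00)(16.67) = 533077.05 in³
X̄ = 624972.15 / 11230.86 = 55.65 in
Ȳ = 533077.05 / 11230.86 = 47.47 in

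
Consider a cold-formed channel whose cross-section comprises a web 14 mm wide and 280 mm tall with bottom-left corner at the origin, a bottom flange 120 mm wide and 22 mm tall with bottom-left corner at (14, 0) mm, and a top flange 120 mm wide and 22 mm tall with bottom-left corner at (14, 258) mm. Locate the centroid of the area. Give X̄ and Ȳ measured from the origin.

X̄ = 45.45 mm, Ȳ = 140.00 mm

web: A = 14 × 280 = 3920.00, centroid at (7.00, 140.00).
bottom flange: A = 120 × 22 = 2640.00, centroid at (74.00, 11.00).
top flange: A = 120 × 22 = 2640.00, centroid at (74.00, 269.00).
ΣA = 9200.00 mm², ΣAX̄ = 418160.00 mm³, ΣAȲ = 1288000.00 mm³.
X̄ = 418160.00/9200.00 = 45.45 mm; Ȳ = 1288000.00/9200.00 = 140.00 mm.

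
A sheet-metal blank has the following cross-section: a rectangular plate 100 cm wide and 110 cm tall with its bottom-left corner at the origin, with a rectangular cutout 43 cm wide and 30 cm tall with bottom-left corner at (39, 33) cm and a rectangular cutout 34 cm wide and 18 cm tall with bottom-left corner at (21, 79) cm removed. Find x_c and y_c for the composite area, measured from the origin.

plate: A = 100 × 110 = 11000.00, centroid at (50.00, 55.00).
hole 1: A = −(43 × 30) = -1290.00, centroid at (60.50, 48.00).
hole 2: A = −(34 × 18) = -612.00, centroid at (38.00, 88.00).
ΣA = 9098.00 cm², ΣAx_c = 448699.00 cm³, ΣAy_c = 489224.00 cm³.
x_c = 448699.00/9098.00 = 49.32 cm; y_c = 489224.00/9098.00 = 53.77 cm.

x_c = 49.32 cm, y_c = 53.77 cm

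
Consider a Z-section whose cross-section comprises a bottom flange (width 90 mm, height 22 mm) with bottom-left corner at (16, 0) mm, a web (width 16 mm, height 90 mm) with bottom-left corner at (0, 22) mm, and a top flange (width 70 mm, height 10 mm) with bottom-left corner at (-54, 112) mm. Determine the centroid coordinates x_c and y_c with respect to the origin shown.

bottom flange: A = 90 × 22 = 1980.00, centroid at (61.00, 11.00).
web: A = 16 × 90 = 1440.00, centroid at (8.00, 67.00).
top flange: A = 70 × 10 = 700.00, centroid at (-19.00, 117.00).
ΣA = 4120.00 mm²
ΣAx_c = (1980.00)(61.00) + (1440.00)(8.00) + (700.00)(-19.00) = 119000.00 mm³
ΣAy_c = (1980.00)(11.00) + (1440.00)(67.00) + (700.00)(117.00) = 200160.00 mm³
x_c = 119000.00 / 4120.00 = 28.88 mm
y_c = 200160.00 / 4120.00 = 48.58 mm

x_c = 28.88 mm, y_c = 48.58 mm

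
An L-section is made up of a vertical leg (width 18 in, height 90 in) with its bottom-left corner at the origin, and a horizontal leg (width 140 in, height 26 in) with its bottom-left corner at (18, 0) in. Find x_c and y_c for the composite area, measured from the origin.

vertical leg: A = 18 × 90 = 1620.00, centroid at (9.00, 45.00).
horizontal leg: A = 140 × 26 = 3640.00, centroid at (88.00, 13.00).
ΣA = 5260.00 in², ΣAx_c = 334900.00 in³, ΣAy_c = 120220.00 in³.
x_c = 334900.00/5260.00 = 63.67 in; y_c = 120220.00/5260.00 = 22.86 in.

x_c = 63.67 in, y_c = 22.86 in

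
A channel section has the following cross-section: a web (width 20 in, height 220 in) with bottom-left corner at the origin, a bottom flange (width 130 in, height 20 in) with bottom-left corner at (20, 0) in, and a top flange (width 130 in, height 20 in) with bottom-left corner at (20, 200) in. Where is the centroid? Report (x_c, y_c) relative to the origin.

x_c = 50.62 in, y_c = 110.00 in

web: A = 20 × 220 = 4400.00, centroid at (10.00, 110.00).
bottom flange: A = 130 × 20 = 2600.00, centroid at (85.00, 10.00).
top flange: A = 130 × 20 = 2600.00, centroid at (85.00, 210.00).
ΣA = 9600.00 in²
ΣAx_c = (4400.00)(10.00) + (2600.00)(85.00) + (2600.00)(85.00) = 486000.00 in³
ΣAy_c = (4400.00)(110.00) + (2600.00)(10.00) + (2600.00)(210.00) = 1056000.00 in³
x_c = 486000.00 / 9600.00 = 50.62 in
y_c = 1056000.00 / 9600.00 = 110.00 in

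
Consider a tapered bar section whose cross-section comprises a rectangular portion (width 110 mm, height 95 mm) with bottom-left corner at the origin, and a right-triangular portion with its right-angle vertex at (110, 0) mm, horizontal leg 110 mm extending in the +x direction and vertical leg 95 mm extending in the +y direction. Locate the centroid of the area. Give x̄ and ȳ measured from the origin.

rectangular portion: A = 110 × 95 = 10450.00, centroid at (55.00, 47.50).
triangular portion: A = ½·110·95 = 5225.00, centroid at (146.67, 31.67).
ΣA = 15675.00 mm²
ΣAx̄ = (10450.00)(55.00) + (5225.00)(146.67) = 1341083.33 mm³
ΣAȳ = (10450.00)(47.50) + (5225.00)(31.67) = 661833.33 mm³
x̄ = 1341083.33 / 15675.00 = 85.56 mm
ȳ = 661833.33 / 15675.00 = 42.22 mm

x̄ = 85.56 mm, ȳ = 42.22 mm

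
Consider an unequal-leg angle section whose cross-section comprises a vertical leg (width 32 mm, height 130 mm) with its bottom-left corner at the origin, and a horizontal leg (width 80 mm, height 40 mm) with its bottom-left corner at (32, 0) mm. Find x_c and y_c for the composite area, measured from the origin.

x_c = 40.35 mm, y_c = 45.43 mm

vertical leg: A = 32 × 130 = 4160.00, centroid at (16.00, 65.00).
horizontal leg: A = 80 × 40 = 3200.00, centroid at (72.00, 20.00).
ΣA = 7360.00 mm²
ΣAx_c = (4160.00)(16.00) + (3200.00)(72.00) = 296960.00 mm³
ΣAy_c = (4160.00)(65.00) + (3200.00)(20.00) = 334400.00 mm³
x_c = 296960.00 / 7360.00 = 40.35 mm
y_c = 334400.00 / 7360.00 = 45.43 mm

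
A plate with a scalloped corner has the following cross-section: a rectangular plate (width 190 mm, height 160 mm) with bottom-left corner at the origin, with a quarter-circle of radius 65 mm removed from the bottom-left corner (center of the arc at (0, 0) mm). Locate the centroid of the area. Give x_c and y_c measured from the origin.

plate: A = 190 × 160 = 30400.00, centroid at (95.00, 80.00).
removed quarter-circle: A = −¼π·65² = -3318.31, centroid at (27.59, 27.59).
ΣA = 27081.69 mm²
ΣAx_c = (30400.00)(95.00) + (-3318.31)(27.59) = 2796458.33 mm³
ΣAy_c = (30400.00)(80.00) + (-3318.31)(27.59) = 2340458.33 mm³
x_c = 2796458.33 / 27081.69 = 103.26 mm
y_c = 2340458.33 / 27081.69 = 86.42 mm

x_c = 103.26 mm, y_c = 86.42 mm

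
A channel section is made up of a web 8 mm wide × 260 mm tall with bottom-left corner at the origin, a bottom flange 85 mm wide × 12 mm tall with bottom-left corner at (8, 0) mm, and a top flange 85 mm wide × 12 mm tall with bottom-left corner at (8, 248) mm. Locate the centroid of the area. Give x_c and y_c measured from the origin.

x_c = 27.02 mm, y_c = 130.00 mm

web: A = 8 × 260 = 2080.00, centroid at (4.00, 130.00).
bottom flange: A = 85 × 12 = 1020.00, centroid at (50.50, 6.00).
top flange: A = 85 × 12 = 1020.00, centroid at (50.50, 254.00).
ΣA = 4120.00 mm²
ΣAx_c = (2080.00)(4.00) + (1020.00)(50.50) + (1020.00)(50.50) = 111340.00 mm³
ΣAy_c = (2080.00)(130.00) + (1020.00)(6.00) + (1020.00)(254.00) = 535600.00 mm³
x_c = 111340.00 / 4120.00 = 27.02 mm
y_c = 535600.00 / 4120.00 = 130.00 mm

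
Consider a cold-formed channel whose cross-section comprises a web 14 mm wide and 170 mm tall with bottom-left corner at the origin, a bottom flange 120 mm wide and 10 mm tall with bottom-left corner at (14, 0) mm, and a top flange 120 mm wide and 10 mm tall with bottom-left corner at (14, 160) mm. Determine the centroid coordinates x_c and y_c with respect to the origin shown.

Part | A | x̄ᵢ | ȳᵢ | A·x̄ᵢ | A·ȳᵢ
web | 2380.00 | 7.00 | 85.00 | 16660.00 | 202300.00
bottom flange | 1200.00 | 74.00 | 5.00 | 88800.00 | 6000.00
top flange | 1200.00 | 74.00 | 165.00 | 88800.00 | 198000.00
Σ | 4780.00 |  |  | 194260.00 | 406300.00
x_c = 194260.00 / 4780.00 = 40.64 mm
y_c = 406300.00 / 4780.00 = 85.00 mm

x_c = 40.64 mm, y_c = 85.00 mm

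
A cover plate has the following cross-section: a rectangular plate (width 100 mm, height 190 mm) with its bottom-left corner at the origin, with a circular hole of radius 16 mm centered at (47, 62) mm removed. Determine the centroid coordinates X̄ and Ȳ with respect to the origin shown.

plate: A = 100 × 190 = 19000.00, centroid at (50.00, 95.00).
hole: A = −π·16² = -804.25, centroid at (47.00, 62.00).
ΣA = 18195.75 mm²
ΣAX̄ = (19000.00)(50.00) + (-804.25)(47.00) = 912200.36 mm³
ΣAȲ = (19000.00)(95.00) + (-804.25)(62.00) = 1755136.64 mm³
X̄ = 912200.36 / 18195.75 = 50.13 mm
Ȳ = 1755136.64 / 18195.75 = 96.46 mm

X̄ = 50.13 mm, Ȳ = 96.46 mm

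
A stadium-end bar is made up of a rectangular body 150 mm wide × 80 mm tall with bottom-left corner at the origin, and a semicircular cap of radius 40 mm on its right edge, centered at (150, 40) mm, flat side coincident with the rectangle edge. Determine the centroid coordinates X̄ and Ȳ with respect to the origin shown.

X̄ = 90.93 mm, Ȳ = 40.00 mm

Part | A | x̄ᵢ | ȳᵢ | A·x̄ᵢ | A·ȳᵢ
rectangular body | 12000.00 | 75.00 | 40.00 | 900000.00 | 480000.00
semicircular end | 2513.27 | 166.98 | 40.00 | 419657.79 | 100530.96
Σ | 14513.27 |  |  | 1319657.79 | 580530.96
X̄ = 1319657.79 / 14513.27 = 90.93 mm
Ȳ = 580530.96 / 14513.27 = 40.00 mm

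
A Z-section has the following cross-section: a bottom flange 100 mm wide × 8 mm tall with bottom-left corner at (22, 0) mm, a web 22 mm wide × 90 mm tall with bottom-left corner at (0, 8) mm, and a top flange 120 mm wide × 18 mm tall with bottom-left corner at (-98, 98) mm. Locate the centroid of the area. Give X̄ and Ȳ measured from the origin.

bottom flange: A = 100 × 8 = 800.00, centroid at (72.00, 4.00).
web: A = 22 × 90 = 1980.00, centroid at (11.00, 53.00).
top flange: A = 120 × 18 = 2160.00, centroid at (-38.00, 107.00).
ΣA = 4940.00 mm²
ΣAX̄ = (800.00)(72.00) + (1980.00)(11.00) + (2160.00)(-38.00) = -2700.00 mm³
ΣAȲ = (800.00)(4.00) + (1980.00)(53.00) + (2160.00)(107.00) = 339260.00 mm³
X̄ = -2700.00 / 4940.00 = -0.55 mm
Ȳ = 339260.00 / 4940.00 = 68.68 mm

X̄ = -0.55 mm, Ȳ = 68.68 mm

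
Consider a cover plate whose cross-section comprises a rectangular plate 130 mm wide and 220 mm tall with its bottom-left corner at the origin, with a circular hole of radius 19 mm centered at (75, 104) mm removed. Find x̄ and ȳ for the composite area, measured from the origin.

x̄ = 64.59 mm, ȳ = 110.25 mm

plate: A = 130 × 220 = 28600.00, centroid at (65.00, 110.00).
hole: A = −π·19² = -1134.11, centroid at (75.00, 104.00).
ΣA = 27465.89 mm²
ΣAx̄ = (28600.00)(65.00) + (-1134.11)(75.00) = 1773941.38 mm³
ΣAȳ = (28600.00)(110.00) + (-1134.11)(104.00) = 3028052.05 mm³
x̄ = 1773941.38 / 27465.89 = 64.59 mm
ȳ = 3028052.05 / 27465.89 = 110.25 mm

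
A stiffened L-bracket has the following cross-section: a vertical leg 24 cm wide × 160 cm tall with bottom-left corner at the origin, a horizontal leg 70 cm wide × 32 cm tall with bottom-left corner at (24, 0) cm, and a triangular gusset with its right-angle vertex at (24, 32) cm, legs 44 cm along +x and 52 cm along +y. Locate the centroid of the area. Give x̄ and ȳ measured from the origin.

vertical leg: A = 24 × 160 = 3840.00, centroid at (12.00, 80.00).
horizontal leg: A = 70 × 32 = 2240.00, centroid at (59.00, 16.00).
gusset: A = ½·44·52 = 1144.00, centroid at (38.67, 49.33).
ΣA = 7224.00 cm²
ΣAx̄ = (3840.00)(12.00) + (2240.00)(59.00) + (1144.00)(38.67) = 222474.67 cm³
ΣAȳ = (3840.00)(80.00) + (2240.00)(16.00) + (1144.00)(49.33) = 399477.33 cm³
x̄ = 222474.67 / 7224.00 = 30.80 cm
ȳ = 399477.33 / 7224.00 = 55.30 cm

x̄ = 30.80 cm, ȳ = 55.30 cm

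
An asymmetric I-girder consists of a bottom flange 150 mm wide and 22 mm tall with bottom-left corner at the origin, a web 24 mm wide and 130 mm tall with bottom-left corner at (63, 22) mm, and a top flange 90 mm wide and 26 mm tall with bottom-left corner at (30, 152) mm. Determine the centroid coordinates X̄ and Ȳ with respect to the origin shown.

X̄ = 75.00 mm, Ȳ = 79.21 mm

bottom flange: A = 150 × 22 = 3300.00, centroid at (75.00, 11.00).
web: A = 24 × 130 = 3120.00, centroid at (75.00, 87.00).
top flange: A = 90 × 26 = 2340.00, centroid at (75.00, 165.00).
ΣA = 8760.00 mm²
ΣAX̄ = (3300.00)(75.00) + (3120.00)(75.00) + (2340.00)(75.00) = 657000.00 mm³
ΣAȲ = (3300.00)(11.00) + (3120.00)(87.00) + (2340.00)(165.00) = 693840.00 mm³
X̄ = 657000.00 / 8760.00 = 75.00 mm
Ȳ = 693840.00 / 8760.00 = 79.21 mm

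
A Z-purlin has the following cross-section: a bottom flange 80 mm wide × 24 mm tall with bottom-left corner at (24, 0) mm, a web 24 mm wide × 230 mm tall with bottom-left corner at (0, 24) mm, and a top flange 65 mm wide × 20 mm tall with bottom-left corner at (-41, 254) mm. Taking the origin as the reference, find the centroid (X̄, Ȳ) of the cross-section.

X̄ = 20.37 mm, Ȳ = 129.69 mm

Part | A | x̄ᵢ | ȳᵢ | A·x̄ᵢ | A·ȳᵢ
bottom flange | 1920.00 | 64.00 | 12.00 | 122880.00 | 23040.00
web | 5520.00 | 12.00 | 139.00 | 66240.00 | 767280.00
top flange | 1300.00 | -8.50 | 264.00 | -11050.00 | 343200.00
Σ | 8740.00 |  |  | 178070.00 | 1133520.00
X̄ = 178070.00 / 8740.00 = 20.37 mm
Ȳ = 1133520.00 / 8740.00 = 129.69 mm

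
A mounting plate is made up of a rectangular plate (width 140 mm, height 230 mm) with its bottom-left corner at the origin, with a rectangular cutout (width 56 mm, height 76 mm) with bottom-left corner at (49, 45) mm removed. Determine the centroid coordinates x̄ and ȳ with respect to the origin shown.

Part | A | x̄ᵢ | ȳᵢ | A·x̄ᵢ | A·ȳᵢ
plate | 32200.00 | 70.00 | 115.00 | 2254000.00 | 3703000.00
hole | -4256.00 | 77.00 | 83.00 | -327712.00 | -353248.00
Σ | 27944.00 |  |  | 1926288.00 | 3349752.00
x̄ = 1926288.00 / 27944.00 = 68.93 mm
ȳ = 3349752.00 / 27944.00 = 119.87 mm

x̄ = 68.93 mm, ȳ = 119.87 mm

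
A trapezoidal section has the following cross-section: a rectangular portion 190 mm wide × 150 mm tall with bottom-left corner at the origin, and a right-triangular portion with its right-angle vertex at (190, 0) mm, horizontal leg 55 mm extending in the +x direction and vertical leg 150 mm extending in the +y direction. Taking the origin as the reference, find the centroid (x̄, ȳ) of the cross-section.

rectangular portion: A = 190 × 150 = 28500.00, centroid at (95.00, 75.00).
triangular portion: A = ½·55·150 = 4125.00, centroid at (208.33, 50.00).
ΣA = 32625.00 mm²
ΣAx̄ = (28500.00)(95.00) + (4125.00)(208.33) = 3566875.00 mm³
ΣAȳ = (28500.00)(75.00) + (4125.00)(50.00) = 2343750.00 mm³
x̄ = 3566875.00 / 32625.00 = 109.33 mm
ȳ = 2343750.00 / 32625.00 = 71.84 mm

x̄ = 109.33 mm, ȳ = 71.84 mm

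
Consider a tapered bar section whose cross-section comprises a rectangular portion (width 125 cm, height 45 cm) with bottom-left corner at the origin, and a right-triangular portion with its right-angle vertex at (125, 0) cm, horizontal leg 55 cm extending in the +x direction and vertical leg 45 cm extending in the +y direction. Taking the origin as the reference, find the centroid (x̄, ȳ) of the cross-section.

x̄ = 77.08 cm, ȳ = 21.15 cm

Part | A | x̄ᵢ | ȳᵢ | A·x̄ᵢ | A·ȳᵢ
rectangular portion | 5625.00 | 62.50 | 22.50 | 351562.50 | 126562.50
triangular portion | 1237.50 | 143.33 | 15.00 | 177375.00 | 18562.50
Σ | 6862.50 |  |  | 528937.50 | 145125.00
x̄ = 528937.50 / 6862.50 = 77.08 cm
ȳ = 145125.00 / 6862.50 = 21.15 cm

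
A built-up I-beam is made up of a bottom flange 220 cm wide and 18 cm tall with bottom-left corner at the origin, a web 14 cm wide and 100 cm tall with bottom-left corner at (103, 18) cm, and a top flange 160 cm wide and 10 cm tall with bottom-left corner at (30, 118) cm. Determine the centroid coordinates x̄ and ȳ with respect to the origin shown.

x̄ = 110.00 cm, ȳ = 47.07 cm

Part | A | x̄ᵢ | ȳᵢ | A·x̄ᵢ | A·ȳᵢ
bottom flange | 3960.00 | 110.00 | 9.00 | 435600.00 | 35640.00
web | 1400.00 | 110.00 | 68.00 | 154000.00 | 95200.00
top flange | 1600.00 | 110.00 | 123.00 | 176000.00 | 196800.00
Σ | 6960.00 |  |  | 765600.00 | 327640.00
x̄ = 765600.00 / 6960.00 = 110.00 cm
ȳ = 327640.00 / 6960.00 = 47.07 cm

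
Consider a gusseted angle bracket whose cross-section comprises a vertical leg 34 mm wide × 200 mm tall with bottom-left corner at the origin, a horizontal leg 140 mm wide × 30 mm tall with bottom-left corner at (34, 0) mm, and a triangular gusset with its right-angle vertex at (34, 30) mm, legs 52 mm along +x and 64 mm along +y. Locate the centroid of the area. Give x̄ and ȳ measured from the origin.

x̄ = 50.36 mm, ȳ = 65.42 mm

vertical leg: A = 34 × 200 = 6800.00, centroid at (17.00, 100.00).
horizontal leg: A = 140 × 30 = 4200.00, centroid at (104.00, 15.00).
gusset: A = ½·52·64 = 1664.00, centroid at (51.33, 51.33).
ΣA = 12664.00 mm², ΣAx̄ = 637818.67 mm³, ΣAȳ = 828418.67 mm³.
x̄ = 637818.67/12664.00 = 50.36 mm; ȳ = 828418.67/12664.00 = 65.42 mm.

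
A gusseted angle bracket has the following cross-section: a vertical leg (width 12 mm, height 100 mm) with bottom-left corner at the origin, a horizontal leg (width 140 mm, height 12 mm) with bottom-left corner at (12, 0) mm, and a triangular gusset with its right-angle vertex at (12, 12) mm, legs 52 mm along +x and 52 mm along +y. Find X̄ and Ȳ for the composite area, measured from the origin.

X̄ = 43.62 mm, Ȳ = 25.93 mm

Part | A | x̄ᵢ | ȳᵢ | A·x̄ᵢ | A·ȳᵢ
vertical leg | 1200.00 | 6.00 | 50.00 | 7200.00 | 60000.00
horizontal leg | 1680.00 | 82.00 | 6.00 | 137760.00 | 10080.00
gusset | 1352.00 | 29.33 | 29.33 | 39658.67 | 39658.67
Σ | 4232.00 |  |  | 184618.67 | 109738.67
X̄ = 184618.67 / 4232.00 = 43.62 mm
Ȳ = 109738.67 / 4232.00 = 25.93 mm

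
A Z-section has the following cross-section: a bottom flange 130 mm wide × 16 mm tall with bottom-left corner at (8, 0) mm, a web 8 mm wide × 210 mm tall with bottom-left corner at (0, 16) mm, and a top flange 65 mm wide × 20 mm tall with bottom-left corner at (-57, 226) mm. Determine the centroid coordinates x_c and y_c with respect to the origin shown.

x_c = 25.04 mm, y_c = 104.09 mm

Part | A | x̄ᵢ | ȳᵢ | A·x̄ᵢ | A·ȳᵢ
bottom flange | 2080.00 | 73.00 | 8.00 | 151840.00 | 16640.00
web | 1680.00 | 4.00 | 121.00 | 6720.00 | 203280.00
top flange | 1300.00 | -24.50 | 236.00 | -31850.00 | 306800.00
Σ | 5060.00 |  |  | 126710.00 | 526720.00
x_c = 126710.00 / 5060.00 = 25.04 mm
y_c = 526720.00 / 5060.00 = 104.09 mm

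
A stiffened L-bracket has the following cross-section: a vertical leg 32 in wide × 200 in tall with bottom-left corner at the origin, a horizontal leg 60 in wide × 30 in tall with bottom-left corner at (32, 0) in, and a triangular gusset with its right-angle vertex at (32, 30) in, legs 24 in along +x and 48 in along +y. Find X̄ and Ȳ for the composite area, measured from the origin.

X̄ = 27.01 in, Ȳ = 79.02 in

vertical leg: A = 32 × 200 = 6400.00, centroid at (16.00, 100.00).
horizontal leg: A = 60 × 30 = 1800.00, centroid at (62.00, 15.00).
gusset: A = ½·24·48 = 576.00, centroid at (40.00, 46.00).
ΣA = 8776.00 in²
ΣAX̄ = (6400.00)(16.00) + (1800.00)(62.00) + (576.00)(40.00) = 237040.00 in³
ΣAȲ = (6400.00)(100.00) + (1800.00)(15.00) + (576.00)(46.00) = 693496.00 in³
X̄ = 237040.00 / 8776.00 = 27.01 in
Ȳ = 693496.00 / 8776.00 = 79.02 in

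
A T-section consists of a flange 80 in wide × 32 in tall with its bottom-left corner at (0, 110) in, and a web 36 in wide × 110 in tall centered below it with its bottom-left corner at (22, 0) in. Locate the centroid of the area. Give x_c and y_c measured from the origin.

x_c = 40.00 in, y_c = 82.88 in

Part | A | x̄ᵢ | ȳᵢ | A·x̄ᵢ | A·ȳᵢ
web | 3960.00 | 40.00 | 55.00 | 158400.00 | 217800.00
flange | 2560.00 | 40.00 | 126.00 | 102400.00 | 322560.00
Σ | 6520.00 |  |  | 260800.00 | 540360.00
x_c = 260800.00 / 6520.00 = 40.00 in
y_c = 540360.00 / 6520.00 = 82.88 in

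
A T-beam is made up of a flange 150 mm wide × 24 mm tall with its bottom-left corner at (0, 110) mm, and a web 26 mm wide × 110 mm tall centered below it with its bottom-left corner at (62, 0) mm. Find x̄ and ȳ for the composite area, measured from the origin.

web: A = 26 × 110 = 2860.00, centroid at (75.00, 55.00).
flange: A = 150 × 24 = 3600.00, centroid at (75.00, 122.00).
ΣA = 6460.00 mm², ΣAx̄ = 484500.00 mm³, ΣAȳ = 596500.00 mm³.
x̄ = 484500.00/6460.00 = 75.00 mm; ȳ = 596500.00/6460.00 = 92.34 mm.

x̄ = 75.00 mm, ȳ = 92.34 mm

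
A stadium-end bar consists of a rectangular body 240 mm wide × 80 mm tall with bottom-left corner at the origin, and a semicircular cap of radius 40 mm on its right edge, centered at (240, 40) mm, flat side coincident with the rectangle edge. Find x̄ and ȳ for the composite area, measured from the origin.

Part | A | x̄ᵢ | ȳᵢ | A·x̄ᵢ | A·ȳᵢ
rectangular body | 19200.00 | 120.00 | 40.00 | 2304000.00 | 768000.00
semicircular end | 2513.27 | 256.98 | 40.00 | 645852.46 | 100530.96
Σ | 21713.27 |  |  | 2949852.46 | 868530.96
x̄ = 2949852.46 / 21713.27 = 135.85 mm
ȳ = 868530.96 / 21713.27 = 40.00 mm

x̄ = 135.85 mm, ȳ = 40.00 mm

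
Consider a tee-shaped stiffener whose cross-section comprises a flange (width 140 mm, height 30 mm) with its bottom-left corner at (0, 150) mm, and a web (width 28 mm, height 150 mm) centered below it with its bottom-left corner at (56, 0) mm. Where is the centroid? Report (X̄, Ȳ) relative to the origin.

X̄ = 70.00 mm, Ȳ = 120.00 mm

web: A = 28 × 150 = 4200.00, centroid at (70.00, 75.00).
flange: A = 140 × 30 = 4200.00, centroid at (70.00, 165.00).
ΣA = 8400.00 mm², ΣAX̄ = 588000.00 mm³, ΣAȲ = 1008000.00 mm³.
X̄ = 588000.00/8400.00 = 70.00 mm; Ȳ = 1008000.00/8400.00 = 120.00 mm.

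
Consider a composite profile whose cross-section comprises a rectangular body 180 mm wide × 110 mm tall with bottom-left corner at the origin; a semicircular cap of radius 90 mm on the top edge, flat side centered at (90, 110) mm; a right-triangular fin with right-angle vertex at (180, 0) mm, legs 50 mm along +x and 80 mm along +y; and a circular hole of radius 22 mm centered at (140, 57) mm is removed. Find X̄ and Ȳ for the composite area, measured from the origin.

Part | A | x̄ᵢ | ȳᵢ | A·x̄ᵢ | A·ȳᵢ
rectangular body | 19800.00 | 90.00 | 55.00 | 1782000.00 | 1089000.00
semicircular top | 12723.45 | 90.00 | 148.20 | 1145110.52 | 1885579.53
triangular fin | 2000.00 | 196.67 | 26.67 | 393333.33 | 53333.33
hole | -1520.53 | 140.00 | 57.00 | -212874.32 | -86670.26
Σ | 33002.92 |  |  | 3107569.54 | 2941242.60
X̄ = 3107569.54 / 33002.92 = 94.16 mm
Ȳ = 2941242.60 / 33002.92 = 89.12 mm

X̄ = 94.16 mm, Ȳ = 89.12 mm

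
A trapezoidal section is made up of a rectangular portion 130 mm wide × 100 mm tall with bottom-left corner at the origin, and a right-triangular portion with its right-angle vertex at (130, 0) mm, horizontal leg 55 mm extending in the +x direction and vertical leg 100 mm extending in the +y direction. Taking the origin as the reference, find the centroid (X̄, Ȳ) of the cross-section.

X̄ = 79.55 mm, Ȳ = 47.09 mm

Part | A | x̄ᵢ | ȳᵢ | A·x̄ᵢ | A·ȳᵢ
rectangular portion | 13000.00 | 65.00 | 50.00 | 845000.00 | 650000.00
triangular portion | 2750.00 | 148.33 | 33.33 | 407916.67 | 91666.67
Σ | 15750.00 |  |  | 1252916.67 | 741666.67
X̄ = 1252916.67 / 15750.00 = 79.55 mm
Ȳ = 741666.67 / 15750.00 = 47.09 mm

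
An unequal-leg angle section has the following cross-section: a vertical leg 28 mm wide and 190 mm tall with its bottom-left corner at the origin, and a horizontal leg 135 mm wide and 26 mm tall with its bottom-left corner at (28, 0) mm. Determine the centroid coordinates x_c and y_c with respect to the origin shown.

vertical leg: A = 28 × 190 = 5320.00, centroid at (14.00, 95.00).
horizontal leg: A = 135 × 26 = 3510.00, centroid at (95.50, 13.00).
ΣA = 8830.00 mm², ΣAx_c = 409685.00 mm³, ΣAy_c = 551030.00 mm³.
x_c = 409685.00/8830.00 = 46.40 mm; y_c = 551030.00/8830.00 = 62.40 mm.

x_c = 46.40 mm, y_c = 62.40 mm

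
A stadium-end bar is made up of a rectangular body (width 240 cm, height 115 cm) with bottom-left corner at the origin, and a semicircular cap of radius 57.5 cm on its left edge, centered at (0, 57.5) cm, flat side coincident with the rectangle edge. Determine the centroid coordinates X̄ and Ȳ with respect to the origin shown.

rectangular body: A = 240 × 115 = 27600.00, centroid at (120.00, 57.50).
semicircular end: A = ½π·57.5² = 5193.45, centroid at (-24.40, 57.50).
ΣA = 32793.45 cm², ΣAX̄ = 3185260.42 cm³, ΣAȲ = 1885623.11 cm³.
X̄ = 3185260.42/32793.45 = 97.13 cm; Ȳ = 1885623.11/32793.45 = 57.50 cm.

X̄ = 97.13 cm, Ȳ = 57.50 cm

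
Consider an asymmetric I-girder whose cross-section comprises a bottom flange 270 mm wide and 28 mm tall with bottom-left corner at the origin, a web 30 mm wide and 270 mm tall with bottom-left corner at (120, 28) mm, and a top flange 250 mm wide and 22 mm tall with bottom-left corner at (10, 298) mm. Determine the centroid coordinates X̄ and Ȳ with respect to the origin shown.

X̄ = 135.00 mm, Ȳ = 147.71 mm

bottom flange: A = 270 × 28 = 7560.00, centroid at (135.00, 14.00).
web: A = 30 × 270 = 8100.00, centroid at (135.00, 163.00).
top flange: A = 250 × 22 = 5500.00, centroid at (135.00, 309.00).
ΣA = 21160.00 mm²
ΣAX̄ = (7560.00)(135.00) + (8100.00)(135.00) + (5500.00)(135.00) = 2856600.00 mm³
ΣAȲ = (7560.00)(14.00) + (8100.00)(163.00) + (5500.00)(309.00) = 3125640.00 mm³
X̄ = 2856600.00 / 21160.00 = 135.00 mm
Ȳ = 3125640.00 / 21160.00 = 147.71 mm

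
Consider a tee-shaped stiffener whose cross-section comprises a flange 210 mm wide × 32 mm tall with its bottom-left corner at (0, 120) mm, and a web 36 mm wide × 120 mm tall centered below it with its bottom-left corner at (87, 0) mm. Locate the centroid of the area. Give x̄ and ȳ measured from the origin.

x̄ = 105.00 mm, ȳ = 106.26 mm

Part | A | x̄ᵢ | ȳᵢ | A·x̄ᵢ | A·ȳᵢ
web | 4320.00 | 105.00 | 60.00 | 453600.00 | 259200.00
flange | 6720.00 | 105.00 | 136.00 | 705600.00 | 913920.00
Σ | 11040.00 |  |  | 1159200.00 | 1173120.00
x̄ = 1159200.00 / 11040.00 = 105.00 mm
ȳ = 1173120.00 / 11040.00 = 106.26 mm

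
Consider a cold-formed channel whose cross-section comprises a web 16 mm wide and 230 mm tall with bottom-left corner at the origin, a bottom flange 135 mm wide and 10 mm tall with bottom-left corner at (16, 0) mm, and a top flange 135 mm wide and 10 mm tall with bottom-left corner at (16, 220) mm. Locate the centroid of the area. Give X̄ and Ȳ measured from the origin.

X̄ = 39.95 mm, Ȳ = 115.00 mm

web: A = 16 × 230 = 3680.00, centroid at (8.00, 115.00).
bottom flange: A = 135 × 10 = 1350.00, centroid at (83.50, 5.00).
top flange: A = 135 × 10 = 1350.00, centroid at (83.50, 225.00).
ΣA = 6380.00 mm²
ΣAX̄ = (3680.00)(8.00) + (1350.00)(83.50) + (1350.00)(83.50) = 254890.00 mm³
ΣAȲ = (3680.00)(115.00) + (1350.00)(5.00) + (1350.00)(225.00) = 733700.00 mm³
X̄ = 254890.00 / 6380.00 = 39.95 mm
Ȳ = 733700.00 / 6380.00 = 115.00 mm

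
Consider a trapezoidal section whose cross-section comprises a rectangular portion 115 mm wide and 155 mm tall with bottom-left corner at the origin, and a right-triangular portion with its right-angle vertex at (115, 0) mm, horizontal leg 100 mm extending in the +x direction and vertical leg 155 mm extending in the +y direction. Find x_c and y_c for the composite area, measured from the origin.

Part | A | x̄ᵢ | ȳᵢ | A·x̄ᵢ | A·ȳᵢ
rectangular portion | 17825.00 | 57.50 | 77.50 | 1024937.50 | 1381437.50
triangular portion | 7750.00 | 148.33 | 51.67 | 1149583.33 | 400416.67
Σ | 25575.00 |  |  | 2174520.83 | 1781854.17
x_c = 2174520.83 / 25575.00 = 85.03 mm
y_c = 1781854.17 / 25575.00 = 69.67 mm

x_c = 85.03 mm, y_c = 69.67 mm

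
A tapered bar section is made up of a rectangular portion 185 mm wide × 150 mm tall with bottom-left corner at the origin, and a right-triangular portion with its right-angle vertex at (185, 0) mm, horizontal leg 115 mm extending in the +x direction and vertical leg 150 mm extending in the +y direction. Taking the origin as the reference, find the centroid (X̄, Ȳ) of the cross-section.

Part | A | x̄ᵢ | ȳᵢ | A·x̄ᵢ | A·ȳᵢ
rectangular portion | 27750.00 | 92.50 | 75.00 | 2566875.00 | 2081250.00
triangular portion | 8625.00 | 223.33 | 50.00 | 1926250.00 | 431250.00
Σ | 36375.00 |  |  | 4493125.00 | 2512500.00
X̄ = 4493125.00 / 36375.00 = 123.52 mm
Ȳ = 2512500.00 / 36375.00 = 69.07 mm

X̄ = 123.52 mm, Ȳ = 69.07 mm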